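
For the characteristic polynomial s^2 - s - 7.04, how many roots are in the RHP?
s^2 - s - 7.04 = (s - 3.2)(s + 2.2). Poles: -2.2, 3.2. RHP poles (Re>0): 1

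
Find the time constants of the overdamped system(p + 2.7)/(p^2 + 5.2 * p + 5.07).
Overdamped: real poles at -3.9, -1.3. τ = -1/pole → τ₁ = 0.2564, τ₂ = 0.7692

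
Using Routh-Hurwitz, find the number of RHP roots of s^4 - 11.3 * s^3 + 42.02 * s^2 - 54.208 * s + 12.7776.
Routh array:
s^4: [1, 42.02, 12.7776]; s^3: [-11.3, -54.208]; s^2: [37.2228, 12.7776]; s^1: [-50.329]; s^0: [12.7776]
First column: [1, -11.3, 37.2228, -50.329, 12.7776]. Sign changes = RHP roots = 4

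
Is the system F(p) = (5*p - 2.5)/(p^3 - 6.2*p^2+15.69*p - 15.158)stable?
Denominator: p^3 - 6.2*p^2 + 15.69*p - 15.158 = (p - 2.2)(p^2 - 4*p + 6.89). Poles: 2 + 1.7j, 2 - 1.7j, 2.2. All Re(p)<0: No (unstable)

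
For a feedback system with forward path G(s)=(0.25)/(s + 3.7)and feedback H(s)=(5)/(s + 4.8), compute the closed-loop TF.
Closed-loop T = G/(1+GH).
Numerator: G_num * H_den = 0.25*s + 1.2.
Denominator: G_den * H_den + G_num * H_num = (s^2 + 8.5*s + 17.76) + (1.25) = s^2 + 8.5*s + 19.01.
T(s) = (0.25*s + 1.2)/(s^2 + 8.5*s + 19.01)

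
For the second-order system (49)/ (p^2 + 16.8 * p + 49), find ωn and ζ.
Standard form: ωn²/(p²+2ζωn·p+ωn²).
const=49=ωn² → ωn=7, p coeff=16.8=2ζωn → ζ=1.2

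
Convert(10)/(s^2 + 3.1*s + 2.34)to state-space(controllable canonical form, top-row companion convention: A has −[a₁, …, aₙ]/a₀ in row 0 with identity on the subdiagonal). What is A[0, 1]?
Reachable canonical form for den = s^2 + 3.1*s + 2.34: top row of A = -[a₁,a₂,...,aₙ]/a₀, ones on the subdiagonal, zeros elsewhere.
A = [[-3.1, -2.34], [1, 0]].
A[0,1] = -2.34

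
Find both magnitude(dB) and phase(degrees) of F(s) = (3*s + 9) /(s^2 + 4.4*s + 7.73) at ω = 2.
Substitute s = j*2: F(j2) = 0.945454 - 0.621984j.
|F| = 20*log₁₀(sqrt(Re²+Im²)) = 1.07 dB.
∠F = atan2(Im, Re) = -33.34°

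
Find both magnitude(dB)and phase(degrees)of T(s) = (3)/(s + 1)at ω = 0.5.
Substitute s = j*0.5: T(j0.5) = 2.4 - 1.2j.
|T| = 20*log₁₀(sqrt(Re²+Im²)) = 8.57 dB.
∠T = atan2(Im, Re) = -26.57°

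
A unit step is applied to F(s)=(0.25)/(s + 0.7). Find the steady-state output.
FVT: lim_{t→∞} y(t) = lim_{s→0} s*Y(s) where Y(s) = F(s)/s.
= lim_{s→0} F(s) = F(0) = num(0)/den(0) = 0.25/0.7 = 0.3571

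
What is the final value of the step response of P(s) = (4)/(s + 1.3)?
FVT: lim_{t→∞} y(t) = lim_{s→0} s*Y(s) where Y(s) = P(s)/s.
= lim_{s→0} P(s) = P(0) = num(0)/den(0) = 4/1.3 = 3.077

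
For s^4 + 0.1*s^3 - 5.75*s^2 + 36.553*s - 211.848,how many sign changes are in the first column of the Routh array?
Routh array:
s^4: [1, -5.75, -211.848]; s^3: [0.1, 36.553]; s^2: [-371.28, -211.848]; s^1: [36.4959]; s^0: [-211.848]
First column: [1, 0.1, -371.28, 36.4959, -211.848]. Sign changes = 3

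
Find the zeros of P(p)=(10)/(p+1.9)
Numerator is a nonzero constant (10) → Zeros: none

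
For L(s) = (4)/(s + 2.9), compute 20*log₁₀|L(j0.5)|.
Substitute s = j*0.5: L(j0.5) = 1.33949 - 0.230947j.
|L(j0.5)| = sqrt(Re² + Im²) = 1.359.
20*log₁₀(1.359) = 2.67 dB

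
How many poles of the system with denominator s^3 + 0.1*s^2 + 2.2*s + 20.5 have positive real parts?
s^3 + 0.1*s^2 + 2.2*s + 20.5 = (s + 2.5)(s^2 - 2.4*s + 8.2). Poles: -2.5, 1.2 + 2.6j, 1.2 - 2.6j. RHP poles (Re>0): 2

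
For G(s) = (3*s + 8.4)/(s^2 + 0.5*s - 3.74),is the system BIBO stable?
Denominator: s^2 + 0.5*s - 3.74 = (s - 1.7)(s + 2.2). Poles: -2.2, 1.7. All Re(p)<0: No (unstable)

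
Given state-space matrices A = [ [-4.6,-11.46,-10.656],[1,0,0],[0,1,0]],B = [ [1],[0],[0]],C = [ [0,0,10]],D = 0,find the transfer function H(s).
H(s) = C(sI - A)⁻¹B + D.
Characteristic polynomial det(sI - A) = s^3 + 4.6*s^2 + 11.46*s + 10.656.
Numerator from C·adj(sI-A)·B + D·det(sI-A) = 10.
H(s) = (10)/(s^3 + 4.6*s^2 + 11.46*s + 10.656)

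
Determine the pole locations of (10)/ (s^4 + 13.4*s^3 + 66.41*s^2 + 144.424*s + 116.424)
Set denominator = 0: s^4 + 13.4*s^3 + 66.41*s^2 + 144.424*s + 116.424 = (s + 4.4)(s + 2.8)(s + 2.7)(s + 3.5) = 0 → Poles: -2.7, -2.8, -3.5, -4.4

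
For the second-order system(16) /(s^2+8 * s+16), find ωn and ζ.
Standard form: ωn²/(s²+2ζωn·s+ωn²).
const=16=ωn² → ωn=4, s coeff=8=2ζωn → ζ=1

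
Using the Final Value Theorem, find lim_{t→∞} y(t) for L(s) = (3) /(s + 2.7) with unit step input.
FVT: lim_{t→∞} y(t) = lim_{s→0} s*Y(s) where Y(s) = L(s)/s.
= lim_{s→0} L(s) = L(0) = num(0)/den(0) = 3/2.7 = 1.111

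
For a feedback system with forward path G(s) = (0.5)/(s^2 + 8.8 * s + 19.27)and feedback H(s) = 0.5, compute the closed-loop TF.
Closed-loop T = G/(1+GH).
Numerator: G_num * H_den = 0.5.
Denominator: G_den * H_den + G_num * H_num = (s^2 + 8.8*s + 19.27) + (0.25) = s^2 + 8.8*s + 19.52.
T(s) = (0.5)/(s^2 + 8.8*s + 19.52)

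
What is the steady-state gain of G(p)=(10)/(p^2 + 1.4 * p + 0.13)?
DC gain = G(0) = num(0)/den(0) = 10/0.13 = 76.92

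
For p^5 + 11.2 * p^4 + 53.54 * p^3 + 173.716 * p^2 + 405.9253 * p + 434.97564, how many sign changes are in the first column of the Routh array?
Routh array:
p^5: [1, 53.54, 405.9253]; p^4: [11.2, 173.716, 434.97564]; p^3: [38.0296, 367.088]; p^2: [65.6059, 434.97564]; p^1: [114.947]; p^0: [434.97564]
First column: [1, 11.2, 38.0296, 65.6059, 114.947, 434.97564]. Sign changes = 0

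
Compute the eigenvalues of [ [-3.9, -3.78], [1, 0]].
Eigenvalues solve det(λI - A) = 0.
Characteristic polynomial: λ^2 + 3.9*λ + 3.78 = 0.
Factor: (λ + 1.8)(λ + 2.1) = 0.
Roots: -1.8, -2.1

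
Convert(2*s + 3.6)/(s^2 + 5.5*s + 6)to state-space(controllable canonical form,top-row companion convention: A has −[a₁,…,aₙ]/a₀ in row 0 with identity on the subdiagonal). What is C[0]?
Reachable canonical form: C = numerator coefficients (right-aligned, zero-padded to length n).
num = 2*s + 3.6, C = [[2, 3.6]].
C[0] = 2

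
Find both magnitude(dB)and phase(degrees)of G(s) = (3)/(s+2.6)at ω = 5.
Substitute s = j*5: G(j5) = 0.245592 - 0.472292j.
|G| = 20*log₁₀(sqrt(Re²+Im²)) = -5.48 dB.
∠G = atan2(Im, Re) = -62.53°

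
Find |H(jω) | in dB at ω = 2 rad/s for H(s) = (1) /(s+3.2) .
Substitute s = j*2: H(j2) = 0.224719 - 0.140449j.
|H(j2)| = sqrt(Re² + Im²) = 0.265.
20*log₁₀(0.265) = -11.54 dB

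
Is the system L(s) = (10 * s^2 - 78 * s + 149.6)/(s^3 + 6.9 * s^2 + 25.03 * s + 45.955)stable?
Denominator: s^3 + 6.9*s^2 + 25.03*s + 45.955 = (s + 3.5)(s^2 + 3.4*s + 13.13). Poles: -1.7 + 3.2j, -1.7 - 3.2j, -3.5. All Re(p)<0: Yes (stable)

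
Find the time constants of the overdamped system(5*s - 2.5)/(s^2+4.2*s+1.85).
Overdamped: real poles at -0.5, -3.7. τ = -1/pole → τ₁ = 2, τ₂ = 0.2703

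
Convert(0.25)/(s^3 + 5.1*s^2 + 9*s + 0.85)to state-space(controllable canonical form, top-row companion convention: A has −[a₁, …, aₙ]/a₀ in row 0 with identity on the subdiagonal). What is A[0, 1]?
Reachable canonical form for den = s^3 + 5.1*s^2 + 9*s + 0.85: top row of A = -[a₁,a₂,...,aₙ]/a₀, ones on the subdiagonal, zeros elsewhere.
A = [[-5.1, -9, -0.85], [1, 0, 0], [0, 1, 0]].
A[0,1] = -9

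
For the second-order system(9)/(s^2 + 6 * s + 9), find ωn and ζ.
Standard form: ωn²/(s²+2ζωn·s+ωn²).
const=9=ωn² → ωn=3, s coeff=6=2ζωn → ζ=1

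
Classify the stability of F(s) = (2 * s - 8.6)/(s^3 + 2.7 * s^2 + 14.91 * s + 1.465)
Denominator: s^3 + 2.7*s^2 + 14.91*s + 1.465 = (s + 0.1)(s^2 + 2.6*s + 14.65). Poles: -0.1, -1.3 + 3.6j, -1.3 - 3.6j. Stable (all poles in LHP)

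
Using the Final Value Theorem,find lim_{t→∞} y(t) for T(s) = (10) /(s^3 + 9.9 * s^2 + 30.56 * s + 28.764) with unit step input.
FVT: lim_{t→∞} y(t) = lim_{s→0} s*Y(s) where Y(s) = T(s)/s.
= lim_{s→0} T(s) = T(0) = num(0)/den(0) = 10/28.764 = 0.3477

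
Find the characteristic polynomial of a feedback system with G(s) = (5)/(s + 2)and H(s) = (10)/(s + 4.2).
Characteristic poly = G_den * H_den + G_num * H_num = (s^2 + 6.2*s + 8.4) + (50) = s^2 + 6.2*s + 58.4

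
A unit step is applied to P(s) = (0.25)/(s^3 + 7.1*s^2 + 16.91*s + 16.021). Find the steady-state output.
FVT: lim_{t→∞} y(t) = lim_{s→0} s*Y(s) where Y(s) = P(s)/s.
= lim_{s→0} P(s) = P(0) = num(0)/den(0) = 0.25/16.021 = 0.0156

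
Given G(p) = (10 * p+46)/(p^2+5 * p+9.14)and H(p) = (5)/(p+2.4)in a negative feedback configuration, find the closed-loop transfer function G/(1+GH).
Closed-loop T = G/(1+GH).
Numerator: G_num * H_den = 10*p^2 + 70*p + 110.4.
Denominator: G_den * H_den + G_num * H_num = (p^3 + 7.4*p^2 + 21.14*p + 21.936) + (50*p + 230) = p^3 + 7.4*p^2 + 71.14*p + 251.936.
T(p) = (10*p^2 + 70*p + 110.4)/(p^3 + 7.4*p^2 + 71.14*p + 251.936)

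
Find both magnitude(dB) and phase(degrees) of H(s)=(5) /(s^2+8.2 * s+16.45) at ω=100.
Substitute s = j*100: H(j100) = -0.000497468 - 4.08596e-05j.
|H| = 20*log₁₀(sqrt(Re²+Im²)) = -66.04 dB.
∠H = atan2(Im, Re) = -175.30°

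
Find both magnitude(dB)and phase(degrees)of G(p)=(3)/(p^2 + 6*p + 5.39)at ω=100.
Substitute p = j*100: G(j100) = -0.000299084 - 1.79547e-05j.
|G| = 20*log₁₀(sqrt(Re²+Im²)) = -70.47 dB.
∠G = atan2(Im, Re) = -176.56°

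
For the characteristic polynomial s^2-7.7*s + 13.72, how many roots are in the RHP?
s^2 - 7.7*s + 13.72 = (s - 2.8)(s - 4.9). Poles: 2.8, 4.9. RHP poles (Re>0): 2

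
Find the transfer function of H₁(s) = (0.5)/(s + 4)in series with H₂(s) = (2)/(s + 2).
Series: H = H₁ · H₂ = (n₁·n₂)/(d₁·d₂).
Num: n₁·n₂ = 1. Den: d₁·d₂ = s^2 + 6*s + 8.
H(s) = (1)/(s^2 + 6*s + 8)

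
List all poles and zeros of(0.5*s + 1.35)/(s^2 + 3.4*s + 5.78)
Set denominator = 0: s^2 + 3.4*s + 5.78 = 0 → Poles: -1.7 + 1.7j, -1.7 - 1.7j
Set numerator = 0: 0.5*s + 1.35 = 0 → Zeros: -2.7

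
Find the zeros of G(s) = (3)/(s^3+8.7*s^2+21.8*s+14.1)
Numerator is a nonzero constant (3) → Zeros: none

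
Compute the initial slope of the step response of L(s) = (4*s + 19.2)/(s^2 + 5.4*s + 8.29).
IVT: y'(0⁺) = lim_{s→∞} s²·Y(s) = lim_{s→∞} s·L(s).
deg(num) = 1, deg(den) = 2, relative degree = 1, so s·L(s) → (leading num)/(leading den) = 4/1 = 4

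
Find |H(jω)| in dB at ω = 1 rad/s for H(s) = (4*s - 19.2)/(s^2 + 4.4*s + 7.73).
Substitute s = j*1: H(j1) = -1.72639 + 1.72305j.
|H(j1)| = sqrt(Re² + Im²) = 2.439.
20*log₁₀(2.439) = 7.74 dB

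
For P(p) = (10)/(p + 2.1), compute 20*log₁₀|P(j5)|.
Substitute p = j*5: P(j5) = 0.714043 - 1.7001j.
|P(j5)| = sqrt(Re² + Im²) = 1.844.
20*log₁₀(1.844) = 5.32 dB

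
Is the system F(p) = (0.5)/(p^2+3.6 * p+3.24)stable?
Denominator: p^2 + 3.6*p + 3.24 = (p + 1.8)(p + 1.8). Poles: -1.8, -1.8. All Re(p)<0: Yes (stable)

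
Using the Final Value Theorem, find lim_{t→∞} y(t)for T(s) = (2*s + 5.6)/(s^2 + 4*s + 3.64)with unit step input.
FVT: lim_{t→∞} y(t) = lim_{s→0} s*Y(s) where Y(s) = T(s)/s.
= lim_{s→0} T(s) = T(0) = num(0)/den(0) = 5.6/3.64 = 1.538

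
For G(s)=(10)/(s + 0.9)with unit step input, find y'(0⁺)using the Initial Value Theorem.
IVT: y'(0⁺) = lim_{s→∞} s²·Y(s) = lim_{s→∞} s·G(s).
deg(num) = 0, deg(den) = 1, relative degree = 1, so s·G(s) → (leading num)/(leading den) = 10/1 = 10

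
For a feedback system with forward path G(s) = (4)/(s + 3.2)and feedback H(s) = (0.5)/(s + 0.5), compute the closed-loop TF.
Closed-loop T = G/(1+GH).
Numerator: G_num * H_den = 4*s + 2.
Denominator: G_den * H_den + G_num * H_num = (s^2 + 3.7*s + 1.6) + (2) = s^2 + 3.7*s + 3.6.
T(s) = (4*s + 2)/(s^2 + 3.7*s + 3.6)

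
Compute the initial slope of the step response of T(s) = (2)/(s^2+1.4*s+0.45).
IVT: y'(0⁺) = lim_{s→∞} s²·Y(s) = lim_{s→∞} s·T(s).
deg(num) = 0, deg(den) = 2, relative degree = 2 ≥ 2, so s·T(s) → 0. Initial slope = 0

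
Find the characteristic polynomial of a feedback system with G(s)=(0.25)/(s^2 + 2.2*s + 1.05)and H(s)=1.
Characteristic poly = G_den * H_den + G_num * H_num = (s^2 + 2.2*s + 1.05) + (0.25) = s^2 + 2.2*s + 1.3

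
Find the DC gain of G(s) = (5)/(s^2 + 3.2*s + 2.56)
DC gain = G(0) = num(0)/den(0) = 5/2.56 = 1.953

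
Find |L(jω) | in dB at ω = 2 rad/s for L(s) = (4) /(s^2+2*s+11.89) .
Substitute s = j*2: L(j2) = 0.403312 - 0.204467j.
|L(j2)| = sqrt(Re² + Im²) = 0.4522.
20*log₁₀(0.4522) = -6.89 dB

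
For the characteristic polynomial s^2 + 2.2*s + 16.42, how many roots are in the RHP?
Poles: -1.1 + 3.9j, -1.1 - 3.9j. RHP poles (Re>0): 0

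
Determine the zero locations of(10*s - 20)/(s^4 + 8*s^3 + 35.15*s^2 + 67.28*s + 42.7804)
Set numerator = 0: 10*s - 20 = 0 → Zeros: 2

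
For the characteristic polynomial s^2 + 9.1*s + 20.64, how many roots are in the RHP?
s^2 + 9.1*s + 20.64 = (s + 4.3)(s + 4.8). Poles: -4.3, -4.8. RHP poles (Re>0): 0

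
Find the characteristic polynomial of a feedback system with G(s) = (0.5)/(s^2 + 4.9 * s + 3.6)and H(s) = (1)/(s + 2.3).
Characteristic poly = G_den * H_den + G_num * H_num = (s^3 + 7.2*s^2 + 14.87*s + 8.28) + (0.5) = s^3 + 7.2*s^2 + 14.87*s + 8.78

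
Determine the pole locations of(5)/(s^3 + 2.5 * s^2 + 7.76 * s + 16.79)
Set denominator = 0: s^3 + 2.5*s^2 + 7.76*s + 16.79 = (s + 2.3)(s^2 + 0.2*s + 7.3) = 0 → Poles: -0.1 + 2.7j, -0.1 - 2.7j, -2.3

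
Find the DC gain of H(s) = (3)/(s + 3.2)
DC gain = H(0) = num(0)/den(0) = 3/3.2 = 0.9375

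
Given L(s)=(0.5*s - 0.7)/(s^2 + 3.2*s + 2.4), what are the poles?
Set denominator = 0: s^2 + 3.2*s + 2.4 = (s + 2)(s + 1.2) = 0 → Poles: -1.2, -2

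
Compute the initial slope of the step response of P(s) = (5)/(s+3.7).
IVT: y'(0⁺) = lim_{s→∞} s²·Y(s) = lim_{s→∞} s·P(s).
deg(num) = 0, deg(den) = 1, relative degree = 1, so s·P(s) → (leading num)/(leading den) = 5/1 = 5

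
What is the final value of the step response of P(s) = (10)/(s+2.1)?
FVT: lim_{t→∞} y(t) = lim_{s→0} s*Y(s) where Y(s) = P(s)/s.
= lim_{s→0} P(s) = P(0) = num(0)/den(0) = 10/2.1 = 4.762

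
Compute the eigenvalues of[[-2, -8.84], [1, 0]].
Eigenvalues solve det(λI - A) = 0.
Characteristic polynomial: λ^2 + 2*λ + 8.84 = 0.
Roots: -1 + 2.8j, -1 - 2.8j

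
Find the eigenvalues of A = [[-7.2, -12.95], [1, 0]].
Eigenvalues solve det(λI - A) = 0.
Characteristic polynomial: λ^2 + 7.2*λ + 12.95 = 0.
Factor: (λ + 3.7)(λ + 3.5) = 0.
Roots: -3.5, -3.7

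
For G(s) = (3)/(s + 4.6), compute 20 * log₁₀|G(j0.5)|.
Substitute s = j*0.5: G(j0.5) = 0.644559 - 0.0700607j.
|G(j0.5)| = sqrt(Re² + Im²) = 0.6484.
20*log₁₀(0.6484) = -3.76 dB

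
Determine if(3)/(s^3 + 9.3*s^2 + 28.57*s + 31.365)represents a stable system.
Denominator: s^3 + 9.3*s^2 + 28.57*s + 31.365 = (s + 4.5)(s^2 + 4.8*s + 6.97). Poles: -2.4 + 1.1j, -2.4 - 1.1j, -4.5. All Re(p)<0: Yes (stable)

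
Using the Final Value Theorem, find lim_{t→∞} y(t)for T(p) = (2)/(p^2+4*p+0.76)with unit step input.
FVT: lim_{t→∞} y(t) = lim_{p→0} p*Y(p) where Y(p) = T(p)/p.
= lim_{p→0} T(p) = T(0) = num(0)/den(0) = 2/0.76 = 2.632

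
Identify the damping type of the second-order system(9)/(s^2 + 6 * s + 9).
Standard form: ωn²/(s²+2ζωn·s+ωn²) gives ωn=3, ζ=1.
Critically damped (ζ = 1)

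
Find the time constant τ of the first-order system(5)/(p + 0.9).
First-order system: τ = -1/pole. Pole = -0.9. τ = -1/(-0.9) = 1.111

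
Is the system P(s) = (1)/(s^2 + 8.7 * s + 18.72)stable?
Denominator: s^2 + 8.7*s + 18.72 = (s + 3.9)(s + 4.8). Poles: -3.9, -4.8. All Re(p)<0: Yes (stable)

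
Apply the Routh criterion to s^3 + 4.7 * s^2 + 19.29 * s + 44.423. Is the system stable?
Routh array:
s^3: [1, 19.29]; s^2: [4.7, 44.423]; s^1: [9.8383]; s^0: [44.423]
First column: [1, 4.7, 9.8383, 44.423]. Sign changes = 0.
Yes, stable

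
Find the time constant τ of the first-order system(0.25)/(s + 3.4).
First-order system: τ = -1/pole. Pole = -3.4. τ = -1/(-3.4) = 0.2941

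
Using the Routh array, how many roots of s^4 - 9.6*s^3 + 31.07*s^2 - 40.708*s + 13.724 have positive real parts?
Routh array:
s^4: [1, 31.07, 13.724]; s^3: [-9.6, -40.708]; s^2: [26.8296, 13.724]; s^1: [-35.7974]; s^0: [13.724]
First column: [1, -9.6, 26.8296, -35.7974, 13.724]. Sign changes = RHP roots = 4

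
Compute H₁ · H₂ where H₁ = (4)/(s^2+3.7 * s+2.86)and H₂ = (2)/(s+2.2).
Series: H = H₁ · H₂ = (n₁·n₂)/(d₁·d₂).
Num: n₁·n₂ = 8. Den: d₁·d₂ = s^3 + 5.9*s^2 + 11*s + 6.292.
H(s) = (8)/(s^3 + 5.9*s^2 + 11*s + 6.292)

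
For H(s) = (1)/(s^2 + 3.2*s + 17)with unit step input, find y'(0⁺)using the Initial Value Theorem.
IVT: y'(0⁺) = lim_{s→∞} s²·Y(s) = lim_{s→∞} s·H(s).
deg(num) = 0, deg(den) = 2, relative degree = 2 ≥ 2, so s·H(s) → 0. Initial slope = 0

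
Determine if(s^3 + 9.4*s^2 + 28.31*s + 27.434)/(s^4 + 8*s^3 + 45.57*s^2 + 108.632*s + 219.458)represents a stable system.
Denominator: s^4 + 8*s^3 + 45.57*s^2 + 108.632*s + 219.458 = (s^2 + 5.6*s + 22.28)(s^2 + 2.4*s + 9.85). Poles: -1.2 + 2.9j, -1.2 - 2.9j, -2.8 + 3.8j, -2.8 - 3.8j. All Re(p)<0: Yes (stable)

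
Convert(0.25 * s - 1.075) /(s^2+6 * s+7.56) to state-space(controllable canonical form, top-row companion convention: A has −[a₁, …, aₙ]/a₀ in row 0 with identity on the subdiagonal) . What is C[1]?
Reachable canonical form: C = numerator coefficients (right-aligned, zero-padded to length n).
num = 0.25*s - 1.075, C = [[0.25, -1.075]].
C[1] = -1.075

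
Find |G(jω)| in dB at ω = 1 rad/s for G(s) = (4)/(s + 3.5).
Substitute s = j*1: G(j1) = 1.0566 - 0.301887j.
|G(j1)| = sqrt(Re² + Im²) = 1.099.
20*log₁₀(1.099) = 0.82 dB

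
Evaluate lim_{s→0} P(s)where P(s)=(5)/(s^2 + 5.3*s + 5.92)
DC gain = P(0) = num(0)/den(0) = 5/5.92 = 0.8446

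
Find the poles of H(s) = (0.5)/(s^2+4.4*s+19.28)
Set denominator = 0: s^2 + 4.4*s + 19.28 = 0 → Poles: -2.2 + 3.8j, -2.2 - 3.8j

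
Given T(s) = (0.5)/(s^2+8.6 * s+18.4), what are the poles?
Set denominator = 0: s^2 + 8.6*s + 18.4 = (s + 4)(s + 4.6) = 0 → Poles: -4, -4.6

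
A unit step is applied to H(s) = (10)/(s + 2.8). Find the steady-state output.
FVT: lim_{t→∞} y(t) = lim_{s→0} s*Y(s) where Y(s) = H(s)/s.
= lim_{s→0} H(s) = H(0) = num(0)/den(0) = 10/2.8 = 3.571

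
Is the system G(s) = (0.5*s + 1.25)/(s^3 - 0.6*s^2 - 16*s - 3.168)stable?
Denominator: s^3 - 0.6*s^2 - 16*s - 3.168 = (s - 4.4)(s + 0.2)(s + 3.6). Poles: -0.2, -3.6, 4.4. All Re(p)<0: No (unstable)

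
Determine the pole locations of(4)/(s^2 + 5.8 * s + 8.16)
Set denominator = 0: s^2 + 5.8*s + 8.16 = (s + 2.4)(s + 3.4) = 0 → Poles: -2.4, -3.4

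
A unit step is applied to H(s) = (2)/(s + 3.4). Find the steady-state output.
FVT: lim_{t→∞} y(t) = lim_{s→0} s*Y(s) where Y(s) = H(s)/s.
= lim_{s→0} H(s) = H(0) = num(0)/den(0) = 2/3.4 = 0.5882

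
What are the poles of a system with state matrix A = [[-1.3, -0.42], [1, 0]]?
Eigenvalues solve det(λI - A) = 0.
Characteristic polynomial: λ^2 + 1.3*λ + 0.42 = 0.
Factor: (λ + 0.6)(λ + 0.7) = 0.
Roots: -0.6, -0.7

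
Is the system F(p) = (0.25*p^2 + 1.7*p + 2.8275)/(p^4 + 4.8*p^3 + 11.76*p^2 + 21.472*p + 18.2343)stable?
Denominator: p^4 + 4.8*p^3 + 11.76*p^2 + 21.472*p + 18.2343 = (p + 2.1)(p + 1.9)(p^2 + 0.8*p + 4.57). Poles: -0.4 + 2.1j, -0.4 - 2.1j, -1.9, -2.1. All Re(p)<0: Yes (stable)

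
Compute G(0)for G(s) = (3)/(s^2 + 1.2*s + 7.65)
DC gain = G(0) = num(0)/den(0) = 3/7.65 = 0.3922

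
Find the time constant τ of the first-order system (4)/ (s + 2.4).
First-order system: τ = -1/pole. Pole = -2.4. τ = -1/(-2.4) = 0.4167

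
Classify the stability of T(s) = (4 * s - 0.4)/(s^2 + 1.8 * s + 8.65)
Denominator: s^2 + 1.8*s + 8.65. Poles: -0.9 + 2.8j, -0.9 - 2.8j. Stable (all poles in LHP)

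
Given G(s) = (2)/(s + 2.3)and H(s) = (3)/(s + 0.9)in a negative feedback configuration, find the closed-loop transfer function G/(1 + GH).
Closed-loop T = G/(1+GH).
Numerator: G_num * H_den = 2*s + 1.8.
Denominator: G_den * H_den + G_num * H_num = (s^2 + 3.2*s + 2.07) + (6) = s^2 + 3.2*s + 8.07.
T(s) = (2*s + 1.8)/(s^2 + 3.2*s + 8.07)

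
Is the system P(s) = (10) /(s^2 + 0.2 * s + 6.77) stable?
Denominator: s^2 + 0.2*s + 6.77. Poles: -0.1 + 2.6j, -0.1 - 2.6j. All Re(p)<0: Yes (stable)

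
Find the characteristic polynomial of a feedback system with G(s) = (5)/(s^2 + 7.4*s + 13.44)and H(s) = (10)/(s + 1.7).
Characteristic poly = G_den * H_den + G_num * H_num = (s^3 + 9.1*s^2 + 26.02*s + 22.848) + (50) = s^3 + 9.1*s^2 + 26.02*s + 72.848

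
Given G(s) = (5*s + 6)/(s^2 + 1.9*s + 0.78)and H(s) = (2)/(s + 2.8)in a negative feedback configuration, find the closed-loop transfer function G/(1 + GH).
Closed-loop T = G/(1+GH).
Numerator: G_num * H_den = 5*s^2 + 20*s + 16.8.
Denominator: G_den * H_den + G_num * H_num = (s^3 + 4.7*s^2 + 6.1*s + 2.184) + (10*s + 12) = s^3 + 4.7*s^2 + 16.1*s + 14.184.
T(s) = (5*s^2 + 20*s + 16.8)/(s^3 + 4.7*s^2 + 16.1*s + 14.184)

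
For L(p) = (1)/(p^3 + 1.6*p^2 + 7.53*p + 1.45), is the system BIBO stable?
Denominator: p^3 + 1.6*p^2 + 7.53*p + 1.45 = (p + 0.2)(p^2 + 1.4*p + 7.25). Poles: -0.2, -0.7 + 2.6j, -0.7 - 2.6j. All Re(p)<0: Yes (stable)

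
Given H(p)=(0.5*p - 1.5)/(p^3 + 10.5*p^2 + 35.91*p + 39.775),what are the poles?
Set denominator = 0: p^3 + 10.5*p^2 + 35.91*p + 39.775 = (p + 2.5)(p + 3.7)(p + 4.3) = 0 → Poles: -2.5, -3.7, -4.3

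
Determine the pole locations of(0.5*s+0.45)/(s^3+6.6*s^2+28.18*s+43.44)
Set denominator = 0: s^3 + 6.6*s^2 + 28.18*s + 43.44 = (s + 2.4)(s^2 + 4.2*s + 18.1) = 0 → Poles: -2.1 + 3.7j, -2.1 - 3.7j, -2.4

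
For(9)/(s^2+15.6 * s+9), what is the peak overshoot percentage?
Standard form: ωn²/(s²+2ζωn·s+ωn²) → ωn = 3, ζ = 2.6.
ζ ≥ 1, so the response is non-oscillatory: peak overshoot = 0%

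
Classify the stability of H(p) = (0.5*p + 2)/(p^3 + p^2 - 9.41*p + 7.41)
Denominator: p^3 + p^2 - 9.41*p + 7.41 = (p - 1.9)(p - 1)(p + 3.9). Poles: -3.9, 1, 1.9. Unstable (2 pole(s) in RHP)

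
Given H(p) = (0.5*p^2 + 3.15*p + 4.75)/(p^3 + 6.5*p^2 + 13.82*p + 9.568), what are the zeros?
Set numerator = 0: 0.5*p^2 + 3.15*p + 4.75 = 0.5*(p + 2.5)(p + 3.8) = 0 → Zeros: -2.5, -3.8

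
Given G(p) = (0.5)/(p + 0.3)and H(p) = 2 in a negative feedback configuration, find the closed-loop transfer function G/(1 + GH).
Closed-loop T = G/(1+GH).
Numerator: G_num * H_den = 0.5.
Denominator: G_den * H_den + G_num * H_num = (p + 0.3) + (1) = p + 1.3.
T(p) = (0.5)/(p + 1.3)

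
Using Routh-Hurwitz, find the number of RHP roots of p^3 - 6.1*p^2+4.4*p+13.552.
Routh array:
p^3: [1, 4.4]; p^2: [-6.1, 13.552]; p^1: [6.62164]; p^0: [13.552]
First column: [1, -6.1, 6.62164, 13.552]. Sign changes = RHP roots = 2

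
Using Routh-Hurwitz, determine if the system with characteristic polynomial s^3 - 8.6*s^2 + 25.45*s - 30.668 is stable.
Routh array:
s^3: [1, 25.45]; s^2: [-8.6, -30.668]; s^1: [21.884]; s^0: [-30.668]
First column: [1, -8.6, 21.884, -30.668]. Sign changes = 3.
No, unstable (3 RHP root(s))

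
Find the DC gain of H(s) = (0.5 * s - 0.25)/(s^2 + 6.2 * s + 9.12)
DC gain = H(0) = num(0)/den(0) = -0.25/9.12 = -0.02741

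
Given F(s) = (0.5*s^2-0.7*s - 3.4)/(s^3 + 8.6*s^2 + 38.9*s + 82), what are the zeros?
Set numerator = 0: 0.5*s^2 - 0.7*s - 3.4 = 0.5*(s + 2)(s - 3.4) = 0 → Zeros: -2, 3.4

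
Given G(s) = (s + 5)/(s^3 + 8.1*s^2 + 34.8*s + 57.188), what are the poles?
Set denominator = 0: s^3 + 8.1*s^2 + 34.8*s + 57.188 = (s + 2.9)(s^2 + 5.2*s + 19.72) = 0 → Poles: -2.6 + 3.6j, -2.6 - 3.6j, -2.9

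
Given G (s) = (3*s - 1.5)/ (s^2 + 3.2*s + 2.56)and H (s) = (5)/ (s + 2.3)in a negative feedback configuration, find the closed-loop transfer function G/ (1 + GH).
Closed-loop T = G/(1+GH).
Numerator: G_num * H_den = 3*s^2 + 5.4*s - 3.45.
Denominator: G_den * H_den + G_num * H_num = (s^3 + 5.5*s^2 + 9.92*s + 5.888) + (15*s - 7.5) = s^3 + 5.5*s^2 + 24.92*s - 1.612.
T(s) = (3*s^2 + 5.4*s - 3.45)/(s^3 + 5.5*s^2 + 24.92*s - 1.612)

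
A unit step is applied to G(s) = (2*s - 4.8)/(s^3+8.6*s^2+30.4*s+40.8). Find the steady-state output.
FVT: lim_{t→∞} y(t) = lim_{s→0} s*Y(s) where Y(s) = G(s)/s.
= lim_{s→0} G(s) = G(0) = num(0)/den(0) = -4.8/40.8 = -0.1176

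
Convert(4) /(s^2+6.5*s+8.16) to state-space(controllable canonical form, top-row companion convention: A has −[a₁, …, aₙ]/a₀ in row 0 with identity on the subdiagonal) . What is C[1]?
Reachable canonical form: C = numerator coefficients (right-aligned, zero-padded to length n).
num = 4, C = [[0, 4]].
C[1] = 4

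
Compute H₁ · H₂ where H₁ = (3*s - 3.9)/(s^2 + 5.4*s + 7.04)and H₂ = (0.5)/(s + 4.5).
Series: H = H₁ · H₂ = (n₁·n₂)/(d₁·d₂).
Num: n₁·n₂ = 1.5*s - 1.95. Den: d₁·d₂ = s^3 + 9.9*s^2 + 31.34*s + 31.68.
H(s) = (1.5*s - 1.95)/(s^3 + 9.9*s^2 + 31.34*s + 31.68)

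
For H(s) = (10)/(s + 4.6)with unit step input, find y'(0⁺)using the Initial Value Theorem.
IVT: y'(0⁺) = lim_{s→∞} s²·Y(s) = lim_{s→∞} s·H(s).
deg(num) = 0, deg(den) = 1, relative degree = 1, so s·H(s) → (leading num)/(leading den) = 10/1 = 10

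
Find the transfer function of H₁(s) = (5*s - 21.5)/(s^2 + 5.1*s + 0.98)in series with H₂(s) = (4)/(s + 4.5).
Series: H = H₁ · H₂ = (n₁·n₂)/(d₁·d₂).
Num: n₁·n₂ = 20*s - 86. Den: d₁·d₂ = s^3 + 9.6*s^2 + 23.93*s + 4.41.
H(s) = (20*s - 86)/(s^3 + 9.6*s^2 + 23.93*s + 4.41)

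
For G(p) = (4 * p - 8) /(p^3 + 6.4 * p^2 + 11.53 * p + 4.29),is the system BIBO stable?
Denominator: p^3 + 6.4*p^2 + 11.53*p + 4.29 = (p + 3.3)(p + 0.5)(p + 2.6). Poles: -0.5, -2.6, -3.3. All Re(p)<0: Yes (stable)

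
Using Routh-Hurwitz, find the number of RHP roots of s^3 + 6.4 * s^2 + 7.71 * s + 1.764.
Routh array:
s^3: [1, 7.71]; s^2: [6.4, 1.764]; s^1: [7.43437]; s^0: [1.764]
First column: [1, 6.4, 7.43437, 1.764]. Sign changes = RHP roots = 0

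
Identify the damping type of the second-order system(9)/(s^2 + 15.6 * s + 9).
Standard form: ωn²/(s²+2ζωn·s+ωn²) gives ωn=3, ζ=2.6.
Overdamped (ζ = 2.6 > 1)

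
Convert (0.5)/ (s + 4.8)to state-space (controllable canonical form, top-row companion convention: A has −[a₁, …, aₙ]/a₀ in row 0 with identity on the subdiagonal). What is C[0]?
Reachable canonical form: C = numerator coefficients (right-aligned, zero-padded to length n).
num = 0.5, C = [[0.5]].
C[0] = 0.5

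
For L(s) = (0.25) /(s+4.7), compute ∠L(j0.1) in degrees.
Substitute s = j*0.1: L(j0.1) = 0.0531674 - 0.00113122j.
∠L(j0.1) = atan2(Im, Re) = atan2(-0.00113122, 0.0531674) = -1.22°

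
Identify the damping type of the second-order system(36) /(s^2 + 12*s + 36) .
Standard form: ωn²/(s²+2ζωn·s+ωn²) gives ωn=6, ζ=1.
Critically damped (ζ = 1)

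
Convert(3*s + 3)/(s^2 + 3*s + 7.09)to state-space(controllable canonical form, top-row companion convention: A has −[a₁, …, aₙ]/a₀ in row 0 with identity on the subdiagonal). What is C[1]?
Reachable canonical form: C = numerator coefficients (right-aligned, zero-padded to length n).
num = 3*s + 3, C = [[3, 3]].
C[1] = 3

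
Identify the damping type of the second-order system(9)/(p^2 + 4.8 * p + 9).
Standard form: ωn²/(p²+2ζωn·p+ωn²) gives ωn=3, ζ=0.8.
Underdamped (ζ = 0.8 < 1)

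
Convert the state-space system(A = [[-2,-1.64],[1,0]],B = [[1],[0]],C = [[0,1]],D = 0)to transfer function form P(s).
P(s) = C(sI - A)⁻¹B + D.
Characteristic polynomial det(sI - A) = s^2 + 2*s + 1.64.
Numerator from C·adj(sI-A)·B + D·det(sI-A) = 1.
P(s) = (1)/(s^2 + 2*s + 1.64)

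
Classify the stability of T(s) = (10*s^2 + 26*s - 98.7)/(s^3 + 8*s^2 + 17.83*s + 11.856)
Denominator: s^3 + 8*s^2 + 17.83*s + 11.856 = (s + 4.8)(s + 1.9)(s + 1.3). Poles: -1.3, -1.9, -4.8. Stable (all poles in LHP)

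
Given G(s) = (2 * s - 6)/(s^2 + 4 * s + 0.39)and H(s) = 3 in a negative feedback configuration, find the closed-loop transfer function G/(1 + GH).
Closed-loop T = G/(1+GH).
Numerator: G_num * H_den = 2*s - 6.
Denominator: G_den * H_den + G_num * H_num = (s^2 + 4*s + 0.39) + (6*s - 18) = s^2 + 10*s - 17.61.
T(s) = (2*s - 6)/(s^2 + 10*s - 17.61)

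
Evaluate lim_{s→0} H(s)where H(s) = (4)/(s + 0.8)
DC gain = H(0) = num(0)/den(0) = 4/0.8 = 5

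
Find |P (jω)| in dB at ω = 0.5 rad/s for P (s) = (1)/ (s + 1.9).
Substitute s = j*0.5: P(j0.5) = 0.492228 - 0.129534j.
|P(j0.5)| = sqrt(Re² + Im²) = 0.509.
20*log₁₀(0.509) = -5.87 dB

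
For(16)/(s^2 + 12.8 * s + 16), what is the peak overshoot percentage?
Standard form: ωn²/(s²+2ζωn·s+ωn²) → ωn = 4, ζ = 1.6.
ζ ≥ 1, so the response is non-oscillatory: peak overshoot = 0%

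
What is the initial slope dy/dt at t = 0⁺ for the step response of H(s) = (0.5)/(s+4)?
IVT: y'(0⁺) = lim_{s→∞} s²·Y(s) = lim_{s→∞} s·H(s).
deg(num) = 0, deg(den) = 1, relative degree = 1, so s·H(s) → (leading num)/(leading den) = 0.5/1 = 0.5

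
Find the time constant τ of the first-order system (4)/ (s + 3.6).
First-order system: τ = -1/pole. Pole = -3.6. τ = -1/(-3.6) = 0.2778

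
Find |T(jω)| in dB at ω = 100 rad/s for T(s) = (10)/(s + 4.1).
Substitute s = j*100: T(j100) = 0.00409312 - 0.0998322j.
|T(j100)| = sqrt(Re² + Im²) = 0.09992.
20*log₁₀(0.09992) = -20.01 dB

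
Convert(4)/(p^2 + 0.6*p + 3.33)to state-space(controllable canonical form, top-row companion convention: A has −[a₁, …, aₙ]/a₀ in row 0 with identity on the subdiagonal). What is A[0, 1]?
Reachable canonical form for den = p^2 + 0.6*p + 3.33: top row of A = -[a₁,a₂,...,aₙ]/a₀, ones on the subdiagonal, zeros elsewhere.
A = [[-0.6, -3.33], [1, 0]].
A[0,1] = -3.33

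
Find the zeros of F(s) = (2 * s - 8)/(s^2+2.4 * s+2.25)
Set numerator = 0: 2*s - 8 = 0 → Zeros: 4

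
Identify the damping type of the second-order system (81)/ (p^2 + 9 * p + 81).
Standard form: ωn²/(p²+2ζωn·p+ωn²) gives ωn=9, ζ=0.5.
Underdamped (ζ = 0.5 < 1)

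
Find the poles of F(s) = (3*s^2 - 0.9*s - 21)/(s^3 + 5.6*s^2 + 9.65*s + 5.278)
Set denominator = 0: s^3 + 5.6*s^2 + 9.65*s + 5.278 = (s + 2.9)(s + 1.3)(s + 1.4) = 0 → Poles: -1.3, -1.4, -2.9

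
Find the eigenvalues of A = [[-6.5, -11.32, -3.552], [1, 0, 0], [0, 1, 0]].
Eigenvalues solve det(λI - A) = 0.
Characteristic polynomial: λ^3 + 6.5*λ^2 + 11.32*λ + 3.552 = 0.
Factor: (λ + 2.4)(λ + 0.4)(λ + 3.7) = 0.
Roots: -0.4, -2.4, -3.7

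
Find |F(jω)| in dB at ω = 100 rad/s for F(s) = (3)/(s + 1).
Substitute s = j*100: F(j100) = 0.00029997 - 0.029997j.
|F(j100)| = sqrt(Re² + Im²) = 0.03.
20*log₁₀(0.03) = -30.46 dB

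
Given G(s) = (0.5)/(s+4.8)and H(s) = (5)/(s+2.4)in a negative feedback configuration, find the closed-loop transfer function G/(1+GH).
Closed-loop T = G/(1+GH).
Numerator: G_num * H_den = 0.5*s + 1.2.
Denominator: G_den * H_den + G_num * H_num = (s^2 + 7.2*s + 11.52) + (2.5) = s^2 + 7.2*s + 14.02.
T(s) = (0.5*s + 1.2)/(s^2 + 7.2*s + 14.02)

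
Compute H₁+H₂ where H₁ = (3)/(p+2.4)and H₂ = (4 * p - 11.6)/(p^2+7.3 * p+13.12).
Parallel: H = H₁ + H₂ = (n₁·d₂ + n₂·d₁)/(d₁·d₂).
n₁·d₂ = 3*p^2 + 21.9*p + 39.36. n₂·d₁ = 4*p^2 - 2*p - 27.84. Sum = 7*p^2 + 19.9*p + 11.52. d₁·d₂ = p^3 + 9.7*p^2 + 30.64*p + 31.488.
H(p) = (7*p^2 + 19.9*p + 11.52)/(p^3 + 9.7*p^2 + 30.64*p + 31.488)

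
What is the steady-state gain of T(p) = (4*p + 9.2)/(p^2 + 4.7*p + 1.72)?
DC gain = T(0) = num(0)/den(0) = 9.2/1.72 = 5.349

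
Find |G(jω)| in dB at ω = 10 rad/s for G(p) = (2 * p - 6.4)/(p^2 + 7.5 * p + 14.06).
Substitute p = j*10: G(j10) = 0.157564 - 0.0952141j.
|G(j10)| = sqrt(Re² + Im²) = 0.1841.
20*log₁₀(0.1841) = -14.70 dB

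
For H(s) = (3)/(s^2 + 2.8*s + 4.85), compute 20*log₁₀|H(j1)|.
Substitute s = j*1: H(j1) = 0.509653 - 0.370656j.
|H(j1)| = sqrt(Re² + Im²) = 0.6302.
20*log₁₀(0.6302) = -4.01 dB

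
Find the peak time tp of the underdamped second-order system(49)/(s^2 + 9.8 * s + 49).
Standard form: ωn²/(s²+2ζωn·s+ωn²) → ωn = 7, ζ = 0.7.
ωd = ωn·√(1-ζ²) = 7·√(1-0.7²) = 4.999.
tp = π/ωd = π/4.999 = 0.6284 s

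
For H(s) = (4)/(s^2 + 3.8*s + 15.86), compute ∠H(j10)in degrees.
Substitute s = j*10: H(j10) = -0.0394859 - 0.017833j.
∠H(j10) = atan2(Im, Re) = atan2(-0.017833, -0.0394859) = -155.69°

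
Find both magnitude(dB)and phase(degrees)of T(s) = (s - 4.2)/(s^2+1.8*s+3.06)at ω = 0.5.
Substitute s = j*0.5: T(j0.5) = -1.30391 + 0.595559j.
|T| = 20*log₁₀(sqrt(Re²+Im²)) = 3.13 dB.
∠T = atan2(Im, Re) = 155.45°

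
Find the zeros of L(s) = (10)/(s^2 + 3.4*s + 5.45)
Numerator is a nonzero constant (10) → Zeros: none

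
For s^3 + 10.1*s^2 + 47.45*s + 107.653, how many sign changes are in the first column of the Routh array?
Routh array:
s^3: [1, 47.45]; s^2: [10.1, 107.653]; s^1: [36.7913]; s^0: [107.653]
First column: [1, 10.1, 36.7913, 107.653]. Sign changes = 0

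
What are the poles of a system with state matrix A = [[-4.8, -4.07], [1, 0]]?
Eigenvalues solve det(λI - A) = 0.
Characteristic polynomial: λ^2 + 4.8*λ + 4.07 = 0.
Factor: (λ + 1.1)(λ + 3.7) = 0.
Roots: -1.1, -3.7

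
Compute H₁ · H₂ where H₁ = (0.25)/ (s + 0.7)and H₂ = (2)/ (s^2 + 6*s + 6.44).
Series: H = H₁ · H₂ = (n₁·n₂)/(d₁·d₂).
Num: n₁·n₂ = 0.5. Den: d₁·d₂ = s^3 + 6.7*s^2 + 10.64*s + 4.508.
H(s) = (0.5)/(s^3 + 6.7*s^2 + 10.64*s + 4.508)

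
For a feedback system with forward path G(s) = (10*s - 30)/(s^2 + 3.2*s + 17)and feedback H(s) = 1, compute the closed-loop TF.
Closed-loop T = G/(1+GH).
Numerator: G_num * H_den = 10*s - 30.
Denominator: G_den * H_den + G_num * H_num = (s^2 + 3.2*s + 17) + (10*s - 30) = s^2 + 13.2*s - 13.
T(s) = (10*s - 30)/(s^2 + 13.2*s - 13)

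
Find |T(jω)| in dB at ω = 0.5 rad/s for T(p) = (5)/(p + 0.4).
Substitute p = j*0.5: T(j0.5) = 4.87805 - 6.09756j.
|T(j0.5)| = sqrt(Re² + Im²) = 7.809.
20*log₁₀(7.809) = 17.85 dB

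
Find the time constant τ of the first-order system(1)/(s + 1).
First-order system: τ = -1/pole. Pole = -1. τ = -1/(-1) = 1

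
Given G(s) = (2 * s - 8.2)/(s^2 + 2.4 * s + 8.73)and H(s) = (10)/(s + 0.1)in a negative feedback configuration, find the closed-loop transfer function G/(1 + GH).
Closed-loop T = G/(1+GH).
Numerator: G_num * H_den = 2*s^2 - 8*s - 0.82.
Denominator: G_den * H_den + G_num * H_num = (s^3 + 2.5*s^2 + 8.97*s + 0.873) + (20*s - 82) = s^3 + 2.5*s^2 + 28.97*s - 81.127.
T(s) = (2*s^2 - 8*s - 0.82)/(s^3 + 2.5*s^2 + 28.97*s - 81.127)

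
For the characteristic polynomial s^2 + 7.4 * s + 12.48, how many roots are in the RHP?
s^2 + 7.4*s + 12.48 = (s + 2.6)(s + 4.8). Poles: -2.6, -4.8. RHP poles (Re>0): 0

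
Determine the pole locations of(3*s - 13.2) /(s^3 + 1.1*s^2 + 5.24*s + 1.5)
Set denominator = 0: s^3 + 1.1*s^2 + 5.24*s + 1.5 = (s + 0.3)(s^2 + 0.8*s + 5) = 0 → Poles: -0.3, -0.4 + 2.2j, -0.4 - 2.2j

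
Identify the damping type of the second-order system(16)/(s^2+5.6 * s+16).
Standard form: ωn²/(s²+2ζωn·s+ωn²) gives ωn=4, ζ=0.7.
Underdamped (ζ = 0.7 < 1)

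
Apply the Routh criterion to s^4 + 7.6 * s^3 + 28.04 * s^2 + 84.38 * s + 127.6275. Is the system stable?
Routh array:
s^4: [1, 28.04, 127.6275]; s^3: [7.6, 84.38]; s^2: [16.9374, 127.6275]; s^1: [27.112]; s^0: [127.6275]
First column: [1, 7.6, 16.9374, 27.112, 127.6275]. Sign changes = 0.
Yes, stable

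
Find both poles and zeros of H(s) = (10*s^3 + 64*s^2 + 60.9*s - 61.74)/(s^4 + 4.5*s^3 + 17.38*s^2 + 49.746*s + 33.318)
Set denominator = 0: s^4 + 4.5*s^3 + 17.38*s^2 + 49.746*s + 33.318 = (s + 0.9)(s + 3)(s^2 + 0.6*s + 12.34) = 0 → Poles: -0.3 + 3.5j, -0.3 - 3.5j, -0.9, -3
Set numerator = 0: 10*s^3 + 64*s^2 + 60.9*s - 61.74 = 10*(s + 4.9)(s - 0.6)(s + 2.1) = 0 → Zeros: -2.1, -4.9, 0.6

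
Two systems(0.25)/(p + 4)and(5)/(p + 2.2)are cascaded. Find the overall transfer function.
Series: H = H₁ · H₂ = (n₁·n₂)/(d₁·d₂).
Num: n₁·n₂ = 1.25. Den: d₁·d₂ = p^2 + 6.2*p + 8.8.
H(p) = (1.25)/(p^2 + 6.2*p + 8.8)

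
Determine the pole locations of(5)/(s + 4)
Set denominator = 0: s + 4 = 0 → Poles: -4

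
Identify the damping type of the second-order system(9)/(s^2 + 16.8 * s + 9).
Standard form: ωn²/(s²+2ζωn·s+ωn²) gives ωn=3, ζ=2.8.
Overdamped (ζ = 2.8 > 1)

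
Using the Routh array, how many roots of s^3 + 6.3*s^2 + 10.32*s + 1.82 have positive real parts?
Routh array:
s^3: [1, 10.32]; s^2: [6.3, 1.82]; s^1: [10.0311]; s^0: [1.82]
First column: [1, 6.3, 10.0311, 1.82]. Sign changes = RHP roots = 0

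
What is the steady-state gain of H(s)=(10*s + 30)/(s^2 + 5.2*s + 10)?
DC gain = H(0) = num(0)/den(0) = 30/10 = 3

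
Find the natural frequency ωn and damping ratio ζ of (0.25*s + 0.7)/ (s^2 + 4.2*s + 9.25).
Underdamped: complex pole -2.1 + 2.2j. ωn = |pole| = 3.041, ζ = -Re(pole)/ωn = 0.6905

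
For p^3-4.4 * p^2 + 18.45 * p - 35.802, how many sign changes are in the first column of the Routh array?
Routh array:
p^3: [1, 18.45]; p^2: [-4.4, -35.802]; p^1: [10.3132]; p^0: [-35.802]
First column: [1, -4.4, 10.3132, -35.802]. Sign changes = 3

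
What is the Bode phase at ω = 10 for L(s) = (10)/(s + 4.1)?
Substitute s = j*10: L(j10) = 0.350997 - 0.856091j.
∠L(j10) = atan2(Im, Re) = atan2(-0.856091, 0.350997) = -67.71°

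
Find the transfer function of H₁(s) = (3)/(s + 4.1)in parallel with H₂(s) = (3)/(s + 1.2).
Parallel: H = H₁ + H₂ = (n₁·d₂ + n₂·d₁)/(d₁·d₂).
n₁·d₂ = 3*s + 3.6. n₂·d₁ = 3*s + 12.3. Sum = 6*s + 15.9. d₁·d₂ = s^2 + 5.3*s + 4.92.
H(s) = (6*s + 15.9)/(s^2 + 5.3*s + 4.92)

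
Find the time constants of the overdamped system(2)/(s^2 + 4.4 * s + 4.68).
Overdamped: real poles at -2.6, -1.8. τ = -1/pole → τ₁ = 0.3846, τ₂ = 0.5556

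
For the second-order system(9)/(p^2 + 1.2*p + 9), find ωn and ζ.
Standard form: ωn²/(p²+2ζωn·p+ωn²).
const=9=ωn² → ωn=3, p coeff=1.2=2ζωn → ζ=0.2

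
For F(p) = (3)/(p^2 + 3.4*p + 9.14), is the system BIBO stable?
Denominator: p^2 + 3.4*p + 9.14. Poles: -1.7 + 2.5j, -1.7 - 2.5j. All Re(p)<0: Yes (stable)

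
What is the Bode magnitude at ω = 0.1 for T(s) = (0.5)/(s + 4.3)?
Substitute s = j*0.1: T(j0.1) = 0.116216 - 0.0027027j.
|T(j0.1)| = sqrt(Re² + Im²) = 0.1162.
20*log₁₀(0.1162) = -18.69 dB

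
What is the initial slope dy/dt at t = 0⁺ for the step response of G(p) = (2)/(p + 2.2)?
IVT: y'(0⁺) = lim_{p→∞} p²·Y(p) = lim_{p→∞} p·G(p).
deg(num) = 0, deg(den) = 1, relative degree = 1, so p·G(p) → (leading num)/(leading den) = 2/1 = 2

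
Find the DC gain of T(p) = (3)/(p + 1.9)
DC gain = T(0) = num(0)/den(0) = 3/1.9 = 1.579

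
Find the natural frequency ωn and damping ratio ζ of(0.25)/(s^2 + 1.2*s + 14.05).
Underdamped: complex pole -0.6 + 3.7j. ωn = |pole| = 3.748, ζ = -Re(pole)/ωn = 0.1601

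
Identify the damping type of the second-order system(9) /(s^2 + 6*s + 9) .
Standard form: ωn²/(s²+2ζωn·s+ωn²) gives ωn=3, ζ=1.
Critically damped (ζ = 1)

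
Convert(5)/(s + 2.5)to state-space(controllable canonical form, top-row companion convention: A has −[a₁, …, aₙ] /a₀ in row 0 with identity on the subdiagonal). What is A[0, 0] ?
Reachable canonical form for den = s + 2.5: top row of A = -[a₁,a₂,...,aₙ]/a₀, ones on the subdiagonal, zeros elsewhere.
A = [[-2.5]].
A[0,0] = -2.5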